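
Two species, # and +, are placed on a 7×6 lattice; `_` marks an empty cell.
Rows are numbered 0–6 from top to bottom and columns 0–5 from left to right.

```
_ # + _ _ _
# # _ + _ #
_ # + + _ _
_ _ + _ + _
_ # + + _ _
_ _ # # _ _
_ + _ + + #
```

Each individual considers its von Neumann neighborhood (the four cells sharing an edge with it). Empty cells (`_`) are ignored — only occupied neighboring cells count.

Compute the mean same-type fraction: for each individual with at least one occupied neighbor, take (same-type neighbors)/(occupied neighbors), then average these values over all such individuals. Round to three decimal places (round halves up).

Row 0: (0,1)# 1/2 · (0,2)+ 0/1
Row 1: (1,0)# 1/1 · (1,1)# 3/3 · (1,3)+ 1/1 · (1,5)# — no occupied neighbors
Row 2: (2,1)# 1/2 · (2,2)+ 2/3 · (2,3)+ 2/2
Row 3: (3,2)+ 2/2 · (3,4)+ — no occupied neighbors
Row 4: (4,1)# 0/1 · (4,2)+ 2/4 · (4,3)+ 1/2
Row 5: (5,2)# 1/2 · (5,3)# 1/3
Row 6: (6,1)+ — no occupied neighbors · (6,3)+ 1/2 · (6,4)+ 1/2 · (6,5)# 0/1
Sum over 17 individuals: 1/2 + 0/1 + 1/1 + 3/3 + 1/1 + 1/2 + 2/3 + 2/2 + 2/2 + 0/1 + 2/4 + 1/2 + 1/2 + 1/3 + 1/2 + 1/2 + 0/1 = 19/2; mean = 19/2 ÷ 17 = 19/34 = 0.558823… → 0.559.

0.559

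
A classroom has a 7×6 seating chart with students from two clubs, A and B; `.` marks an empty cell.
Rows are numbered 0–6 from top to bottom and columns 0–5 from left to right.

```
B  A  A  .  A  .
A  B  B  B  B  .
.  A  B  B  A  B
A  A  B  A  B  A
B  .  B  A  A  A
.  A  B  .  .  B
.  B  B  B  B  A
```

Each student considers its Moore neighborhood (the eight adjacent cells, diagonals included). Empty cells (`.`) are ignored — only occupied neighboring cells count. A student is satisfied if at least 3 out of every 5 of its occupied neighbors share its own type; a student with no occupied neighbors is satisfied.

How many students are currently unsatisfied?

Row 0: (0,0)B 1/3 not · (0,1)A 2/5 not · (0,2)A 1/4 not · (0,4)A 0/2 not
Row 1: (1,0)A 2/4 not · (1,1)B 3/7 not · (1,2)B 4/7 not · (1,3)B 4/7 not · (1,4)B 3/5 satisfied
Row 2: (2,1)A 3/7 not · (2,2)B 5/8 satisfied · (2,3)B 6/8 satisfied · (2,4)A 2/7 not · (2,5)B 2/4 not
Row 3: (3,0)A 2/3 satisfied · (3,1)A 2/6 not · (3,2)B 3/7 not · (3,3)A 3/8 not · (3,4)B 2/8 not · (3,5)A 3/5 satisfied
Row 4: (4,0)B 0/3 not · (4,2)B 2/6 not · (4,3)A 2/6 not · (4,4)A 4/6 satisfied · (4,5)A 2/4 not
Row 5: (5,1)A 0/5 not · (5,2)B 4/6 satisfied · (5,5)B 1/4 not
Row 6: (6,1)B 2/3 satisfied · (6,2)B 3/4 satisfied · (6,3)B 3/3 satisfied · (6,4)B 2/3 satisfied · (6,5)A 0/2 not
Unsatisfied: (0,0), (0,1), (0,2), (0,4), (1,0), (1,1), (1,2), (1,3), (2,1), (2,4), (2,5), (3,1), (3,2), (3,3), (3,4), (4,0), (4,2), (4,3), (4,5), (5,1), (5,5), (6,5) — 22 in total.

22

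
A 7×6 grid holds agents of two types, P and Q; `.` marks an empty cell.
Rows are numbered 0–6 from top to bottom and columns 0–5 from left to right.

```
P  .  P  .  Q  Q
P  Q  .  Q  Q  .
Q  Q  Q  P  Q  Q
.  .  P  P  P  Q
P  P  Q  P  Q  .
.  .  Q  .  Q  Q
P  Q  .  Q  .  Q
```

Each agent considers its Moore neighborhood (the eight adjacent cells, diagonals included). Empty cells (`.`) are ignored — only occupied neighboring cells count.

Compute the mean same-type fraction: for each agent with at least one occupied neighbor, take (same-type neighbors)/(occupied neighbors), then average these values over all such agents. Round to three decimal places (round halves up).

0.602

(0,0)P 1/2
(0,2)P 0/2
(0,4)Q 3/3
(0,5)Q 2/2
(1,0)P 1/4
(1,1)Q 3/6
(1,3)Q 4/6
(1,4)Q 5/6
(2,0)Q 2/3
(2,1)Q 3/5
(2,2)Q 3/6
(2,3)P 3/7
(2,4)Q 4/7
(2,5)Q 3/4
(3,2)P 4/7
(3,3)P 4/8
(3,4)P 3/7
(3,5)Q 3/4
(4,0)P 1/1
(4,1)P 2/4
(4,2)Q 1/5
(4,3)P 3/7
(4,4)Q 3/6
(5,2)Q 3/5
(5,4)Q 4/5
(5,5)Q 3/3
(6,0)P 0/1
(6,1)Q 1/2
(6,3)Q 2/2
(6,5)Q 2/2
Sum over 30 agents: 1/2 + 0/2 + 3/3 + 2/2 + 1/4 + 3/6 + 4/6 + 5/6 + 2/3 + 3/5 + 3/6 + 3/7 + 4/7 + 3/4 + 4/7 + 4/8 + 3/7 + 3/4 + 1/1 + 2/4 + 1/5 + 3/7 + 3/6 + 3/5 + 4/5 + 3/3 + 0/1 + 1/2 + 2/2 + 2/2 = 7579/420; mean = 7579/420 ÷ 30 = 7579/12600 = 0.601507… → 0.602.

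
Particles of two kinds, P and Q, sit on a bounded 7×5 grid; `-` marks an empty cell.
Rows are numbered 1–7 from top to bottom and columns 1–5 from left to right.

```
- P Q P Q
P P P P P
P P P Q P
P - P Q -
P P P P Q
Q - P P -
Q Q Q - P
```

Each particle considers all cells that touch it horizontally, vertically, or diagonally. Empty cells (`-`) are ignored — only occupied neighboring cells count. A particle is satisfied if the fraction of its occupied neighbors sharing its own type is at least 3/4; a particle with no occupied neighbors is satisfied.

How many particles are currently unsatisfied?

Row 1: (1,2)P 3/4 ok · (1,3)Q 0/5 unhappy · (1,4)P 3/5 unhappy · (1,5)Q 0/3 unhappy
Row 2: (2,1)P 4/4 ok · (2,2)P 6/7 ok · (2,3)P 6/8 ok · (2,4)P 5/8 unhappy · (2,5)P 3/5 unhappy
Row 3: (3,1)P 4/4 ok · (3,2)P 7/7 ok · (3,3)P 5/7 unhappy · (3,4)Q 1/7 unhappy · (3,5)P 2/4 unhappy
Row 4: (4,1)P 4/4 ok · (4,3)P 5/7 unhappy · (4,4)Q 2/7 unhappy
Row 5: (5,1)P 2/3 unhappy · (5,2)P 5/6 ok · (5,3)P 5/6 ok · (5,4)P 4/6 unhappy · (5,5)Q 1/3 unhappy
Row 6: (6,1)Q 2/4 unhappy · (6,3)P 4/6 unhappy · (6,4)P 4/6 unhappy
Row 7: (7,1)Q 2/2 ok · (7,2)Q 3/4 ok · (7,3)Q 1/3 unhappy · (7,5)P 1/1 ok
Unsatisfied: (1,3), (1,4), (1,5), (2,4), (2,5), (3,3), (3,4), (3,5), (4,3), (4,4), (5,1), (5,4), (5,5), (6,1), (6,3), (6,4), (7,3) — 17 in total.

17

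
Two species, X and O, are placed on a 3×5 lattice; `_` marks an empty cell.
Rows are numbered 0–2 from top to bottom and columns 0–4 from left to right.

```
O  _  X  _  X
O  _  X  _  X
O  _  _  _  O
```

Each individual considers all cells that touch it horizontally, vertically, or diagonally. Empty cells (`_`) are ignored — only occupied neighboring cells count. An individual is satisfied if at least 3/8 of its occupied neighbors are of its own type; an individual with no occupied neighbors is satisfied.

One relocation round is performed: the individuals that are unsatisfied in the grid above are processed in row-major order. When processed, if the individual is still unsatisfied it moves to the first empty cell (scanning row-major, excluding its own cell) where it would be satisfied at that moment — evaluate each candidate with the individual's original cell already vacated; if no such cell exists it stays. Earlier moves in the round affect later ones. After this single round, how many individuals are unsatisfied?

0

Initially unsatisfied (in order): (2,4).
  (2,4) → (0,1).
Resulting grid:
O O X _ X
O _ X _ X
O _ _ _ _
All satisfied now.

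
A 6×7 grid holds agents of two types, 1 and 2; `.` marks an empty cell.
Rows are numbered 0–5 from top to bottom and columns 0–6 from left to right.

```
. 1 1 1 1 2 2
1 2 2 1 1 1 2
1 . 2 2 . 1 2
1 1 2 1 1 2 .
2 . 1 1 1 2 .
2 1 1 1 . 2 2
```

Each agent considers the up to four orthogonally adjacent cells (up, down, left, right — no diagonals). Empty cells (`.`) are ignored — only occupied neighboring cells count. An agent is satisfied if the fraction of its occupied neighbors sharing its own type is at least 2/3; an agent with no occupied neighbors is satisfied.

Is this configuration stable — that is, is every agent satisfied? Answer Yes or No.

No

Row 0: (0,1)1 1/2 ✗ · (0,2)1 2/3 ✓ · (0,3)1 3/3 ✓ · (0,4)1 2/3 ✓ · (0,5)2 1/3 ✗ · (0,6)2 2/2 ✓
Row 1: (1,0)1 1/2 ✗ · (1,1)2 1/3 ✗ · (1,2)2 2/4 ✗ · (1,3)1 2/4 ✗ · (1,4)1 3/3 ✓ · (1,5)1 2/4 ✗ · (1,6)2 2/3 ✓
Row 2: (2,0)1 2/2 ✓ · (2,2)2 3/3 ✓ · (2,3)2 1/3 ✗ · (2,5)1 1/3 ✗ · (2,6)2 1/2 ✗
Row 3: (3,0)1 2/3 ✓ · (3,1)1 1/2 ✗ · (3,2)2 1/4 ✗ · (3,3)1 2/4 ✗ · (3,4)1 2/3 ✓ · (3,5)2 1/3 ✗
Row 4: (4,0)2 1/2 ✗ · (4,2)1 2/3 ✓ · (4,3)1 4/4 ✓ · (4,4)1 2/3 ✓ · (4,5)2 2/3 ✓
Row 5: (5,0)2 1/2 ✗ · (5,1)1 1/2 ✗ · (5,2)1 3/3 ✓ · (5,3)1 2/2 ✓ · (5,5)2 2/2 ✓ · (5,6)2 1/1 ✓
For instance (0,1) has only 1/2 same-type neighbors, below 2/3.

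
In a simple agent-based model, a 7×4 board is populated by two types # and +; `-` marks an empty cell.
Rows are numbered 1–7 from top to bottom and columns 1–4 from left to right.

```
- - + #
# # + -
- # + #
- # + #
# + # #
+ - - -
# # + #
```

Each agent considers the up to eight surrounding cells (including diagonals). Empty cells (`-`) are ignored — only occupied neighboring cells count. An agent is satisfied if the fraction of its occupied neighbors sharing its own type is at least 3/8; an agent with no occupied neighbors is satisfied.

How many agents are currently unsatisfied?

Row 1: (1,3)+ 1/3 unhappy · (1,4)# 0/2 unhappy
Row 2: (2,1)# 2/2 ok · (2,2)# 2/5 ok · (2,3)+ 2/6 unhappy
Row 3: (3,2)# 3/6 ok · (3,3)+ 2/7 unhappy · (3,4)# 1/4 unhappy
Row 4: (4,2)# 3/6 ok · (4,3)+ 2/8 unhappy · (4,4)# 3/5 ok
Row 5: (5,1)# 1/3 unhappy · (5,2)+ 2/5 ok · (5,3)# 3/5 ok · (5,4)# 2/3 ok
Row 6: (6,1)+ 1/4 unhappy
Row 7: (7,1)# 1/2 ok · (7,2)# 1/3 unhappy · (7,3)+ 0/2 unhappy · (7,4)# 0/1 unhappy
Unsatisfied: (1,3), (1,4), (2,3), (3,3), (3,4), (4,3), (5,1), (6,1), (7,2), (7,3), (7,4) — 11 in total.

11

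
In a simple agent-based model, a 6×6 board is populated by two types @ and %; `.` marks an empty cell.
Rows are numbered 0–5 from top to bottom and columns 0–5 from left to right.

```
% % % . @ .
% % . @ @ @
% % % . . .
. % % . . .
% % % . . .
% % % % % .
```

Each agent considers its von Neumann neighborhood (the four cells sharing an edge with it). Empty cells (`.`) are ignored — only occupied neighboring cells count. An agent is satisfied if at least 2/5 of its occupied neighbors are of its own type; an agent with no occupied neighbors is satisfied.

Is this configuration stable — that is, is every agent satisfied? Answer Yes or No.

Yes

(0,0)% 2/2 satisfied
(0,1)% 3/3 satisfied
(0,2)% 1/1 satisfied
(0,4)@ 1/1 satisfied
(1,0)% 3/3 satisfied
(1,1)% 3/3 satisfied
(1,3)@ 1/1 satisfied
(1,4)@ 3/3 satisfied
(1,5)@ 1/1 satisfied
(2,0)% 2/2 satisfied
(2,1)% 4/4 satisfied
(2,2)% 2/2 satisfied
(3,1)% 3/3 satisfied
(3,2)% 3/3 satisfied
(4,0)% 2/2 satisfied
(4,1)% 4/4 satisfied
(4,2)% 3/3 satisfied
(5,0)% 2/2 satisfied
(5,1)% 3/3 satisfied
(5,2)% 3/3 satisfied
(5,3)% 2/2 satisfied
(5,4)% 1/1 satisfied
All meet the threshold, so the configuration is stable.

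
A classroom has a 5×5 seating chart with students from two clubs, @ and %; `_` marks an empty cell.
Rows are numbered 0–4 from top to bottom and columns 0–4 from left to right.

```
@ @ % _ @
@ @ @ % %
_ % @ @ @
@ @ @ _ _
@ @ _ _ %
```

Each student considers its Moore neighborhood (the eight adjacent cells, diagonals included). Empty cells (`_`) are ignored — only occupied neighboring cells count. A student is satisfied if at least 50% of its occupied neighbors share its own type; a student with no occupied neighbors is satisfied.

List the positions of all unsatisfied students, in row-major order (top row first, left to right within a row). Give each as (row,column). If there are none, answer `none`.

Row 0: (0,0)@ 3/3 ✓ · (0,1)@ 4/5 ✓ · (0,2)% 1/4 ✗ · (0,4)@ 0/2 ✗
Row 1: (1,0)@ 3/4 ✓ · (1,1)@ 5/7 ✓ · (1,2)@ 4/7 ✓ · (1,3)% 2/7 ✗ · (1,4)% 1/4 ✗
Row 2: (2,1)% 0/7 ✗ · (2,2)@ 5/7 ✓ · (2,3)@ 4/6 ✓ · (2,4)@ 1/3 ✗
Row 3: (3,0)@ 3/4 ✓ · (3,1)@ 5/6 ✓ · (3,2)@ 4/5 ✓
Row 4: (4,0)@ 3/3 ✓ · (4,1)@ 4/4 ✓ · (4,4)% 0/0 ✓

(0,2), (0,4), (1,3), (1,4), (2,1), (2,4)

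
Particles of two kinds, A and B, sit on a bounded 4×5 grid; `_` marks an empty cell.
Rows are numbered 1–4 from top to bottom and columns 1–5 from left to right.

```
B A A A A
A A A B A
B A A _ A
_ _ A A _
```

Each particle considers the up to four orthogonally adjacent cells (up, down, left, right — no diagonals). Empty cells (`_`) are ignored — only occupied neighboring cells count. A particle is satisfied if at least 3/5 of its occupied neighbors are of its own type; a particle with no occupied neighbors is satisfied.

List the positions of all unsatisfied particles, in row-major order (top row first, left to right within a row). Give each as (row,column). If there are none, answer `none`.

(1,1)B 0/2 not
(1,2)A 2/3 satisfied
(1,3)A 3/3 satisfied
(1,4)A 2/3 satisfied
(1,5)A 2/2 satisfied
(2,1)A 1/3 not
(2,2)A 4/4 satisfied
(2,3)A 3/4 satisfied
(2,4)B 0/3 not
(2,5)A 2/3 satisfied
(3,1)B 0/2 not
(3,2)A 2/3 satisfied
(3,3)A 3/3 satisfied
(3,5)A 1/1 satisfied
(4,3)A 2/2 satisfied
(4,4)A 1/1 satisfied

(1,1), (2,1), (2,4), (3,1)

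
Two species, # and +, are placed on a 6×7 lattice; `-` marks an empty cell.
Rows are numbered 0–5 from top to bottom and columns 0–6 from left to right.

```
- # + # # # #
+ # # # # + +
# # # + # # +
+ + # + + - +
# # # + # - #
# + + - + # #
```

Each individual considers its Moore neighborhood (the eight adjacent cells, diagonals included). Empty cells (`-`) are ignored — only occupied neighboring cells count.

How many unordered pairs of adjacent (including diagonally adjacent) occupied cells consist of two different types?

57

Scan each occupied cell's neighbors to the right and below (and the two forward diagonals) so each pair is counted once.
From row 0: 11 unlike of 22 pairs (running 11/22).
From row 1: 10 unlike of 25 pairs (running 21/47).
From row 2: 14 unlike of 22 pairs (running 35/69).
From row 3: 12 unlike of 18 pairs (running 47/87).
From row 4: 8 unlike of 17 pairs (running 55/104).
From row 5: 2 unlike of 4 pairs (running 57/108).
Total adjacent occupied pairs: 108; unlike-type pairs: 57.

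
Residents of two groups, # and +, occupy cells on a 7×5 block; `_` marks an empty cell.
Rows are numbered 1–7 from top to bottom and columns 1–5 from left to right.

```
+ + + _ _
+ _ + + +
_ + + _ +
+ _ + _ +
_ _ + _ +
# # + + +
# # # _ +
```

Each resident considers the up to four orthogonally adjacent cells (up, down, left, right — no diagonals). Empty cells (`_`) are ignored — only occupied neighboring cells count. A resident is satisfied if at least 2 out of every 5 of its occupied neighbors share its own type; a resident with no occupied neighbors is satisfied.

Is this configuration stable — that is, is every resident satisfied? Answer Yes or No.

Row 1: (1,1)+ 2/2 ✓ · (1,2)+ 2/2 ✓ · (1,3)+ 2/2 ✓
Row 2: (2,1)+ 1/1 ✓ · (2,3)+ 3/3 ✓ · (2,4)+ 2/2 ✓ · (2,5)+ 2/2 ✓
Row 3: (3,2)+ 1/1 ✓ · (3,3)+ 3/3 ✓ · (3,5)+ 2/2 ✓
Row 4: (4,1)+ 0/0 ✓ · (4,3)+ 2/2 ✓ · (4,5)+ 2/2 ✓
Row 5: (5,3)+ 2/2 ✓ · (5,5)+ 2/2 ✓
Row 6: (6,1)# 2/2 ✓ · (6,2)# 2/3 ✓ · (6,3)+ 2/4 ✓ · (6,4)+ 2/2 ✓ · (6,5)+ 3/3 ✓
Row 7: (7,1)# 2/2 ✓ · (7,2)# 3/3 ✓ · (7,3)# 1/2 ✓ · (7,5)+ 1/1 ✓
All meet the threshold, so the configuration is stable.

Yes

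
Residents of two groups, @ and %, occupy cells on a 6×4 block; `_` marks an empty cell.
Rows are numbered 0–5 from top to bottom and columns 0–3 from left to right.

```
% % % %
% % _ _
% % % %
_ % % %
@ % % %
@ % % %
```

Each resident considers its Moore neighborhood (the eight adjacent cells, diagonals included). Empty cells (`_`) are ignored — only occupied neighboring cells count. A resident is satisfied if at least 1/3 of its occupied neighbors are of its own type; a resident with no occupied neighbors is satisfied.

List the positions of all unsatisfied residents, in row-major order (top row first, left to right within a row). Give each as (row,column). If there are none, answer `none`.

(0,0)% 3/3 ok
(0,1)% 4/4 ok
(0,2)% 3/3 ok
(0,3)% 1/1 ok
(1,0)% 5/5 ok
(1,1)% 7/7 ok
(2,0)% 4/4 ok
(2,1)% 6/6 ok
(2,2)% 6/6 ok
(2,3)% 3/3 ok
(3,1)% 6/7 ok
(3,2)% 8/8 ok
(3,3)% 5/5 ok
(4,0)@ 1/4 unhappy
(4,1)% 5/7 ok
(4,2)% 8/8 ok
(4,3)% 5/5 ok
(5,0)@ 1/3 ok
(5,1)% 3/5 ok
(5,2)% 5/5 ok
(5,3)% 3/3 ok

(4,0)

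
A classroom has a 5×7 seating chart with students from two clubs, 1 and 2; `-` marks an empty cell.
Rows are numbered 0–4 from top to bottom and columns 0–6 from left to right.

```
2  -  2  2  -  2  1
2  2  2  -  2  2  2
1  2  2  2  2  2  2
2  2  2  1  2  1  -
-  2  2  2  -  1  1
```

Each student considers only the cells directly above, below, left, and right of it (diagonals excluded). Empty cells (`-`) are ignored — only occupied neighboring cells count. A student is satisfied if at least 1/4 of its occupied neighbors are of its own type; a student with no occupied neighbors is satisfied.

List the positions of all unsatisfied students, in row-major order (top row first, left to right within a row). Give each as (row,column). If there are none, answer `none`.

(0,6), (2,0), (3,3)

Row 0: (0,0)2 1/1 satisfied · (0,2)2 2/2 satisfied · (0,3)2 1/1 satisfied · (0,5)2 1/2 satisfied · (0,6)1 0/2 not
Row 1: (1,0)2 2/3 satisfied · (1,1)2 3/3 satisfied · (1,2)2 3/3 satisfied · (1,4)2 2/2 satisfied · (1,5)2 4/4 satisfied · (1,6)2 2/3 satisfied
Row 2: (2,0)1 0/3 not · (2,1)2 3/4 satisfied · (2,2)2 4/4 satisfied · (2,3)2 2/3 satisfied · (2,4)2 4/4 satisfied · (2,5)2 3/4 satisfied · (2,6)2 2/2 satisfied
Row 3: (3,0)2 1/2 satisfied · (3,1)2 4/4 satisfied · (3,2)2 3/4 satisfied · (3,3)1 0/4 not · (3,4)2 1/3 satisfied · (3,5)1 1/3 satisfied
Row 4: (4,1)2 2/2 satisfied · (4,2)2 3/3 satisfied · (4,3)2 1/2 satisfied · (4,5)1 2/2 satisfied · (4,6)1 1/1 satisfied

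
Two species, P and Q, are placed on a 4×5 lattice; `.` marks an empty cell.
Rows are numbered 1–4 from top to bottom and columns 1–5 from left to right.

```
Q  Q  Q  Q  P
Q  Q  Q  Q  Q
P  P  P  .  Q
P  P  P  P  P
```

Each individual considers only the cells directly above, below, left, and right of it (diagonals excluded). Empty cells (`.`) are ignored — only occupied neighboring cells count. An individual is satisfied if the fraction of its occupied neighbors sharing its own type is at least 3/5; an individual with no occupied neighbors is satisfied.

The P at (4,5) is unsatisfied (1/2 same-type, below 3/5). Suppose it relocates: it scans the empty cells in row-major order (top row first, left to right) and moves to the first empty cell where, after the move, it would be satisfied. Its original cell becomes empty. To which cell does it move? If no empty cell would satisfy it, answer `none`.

Vacating (4,5). Empty cells in order:
  (3,4): 2/4 same-type → still unsatisfied.

none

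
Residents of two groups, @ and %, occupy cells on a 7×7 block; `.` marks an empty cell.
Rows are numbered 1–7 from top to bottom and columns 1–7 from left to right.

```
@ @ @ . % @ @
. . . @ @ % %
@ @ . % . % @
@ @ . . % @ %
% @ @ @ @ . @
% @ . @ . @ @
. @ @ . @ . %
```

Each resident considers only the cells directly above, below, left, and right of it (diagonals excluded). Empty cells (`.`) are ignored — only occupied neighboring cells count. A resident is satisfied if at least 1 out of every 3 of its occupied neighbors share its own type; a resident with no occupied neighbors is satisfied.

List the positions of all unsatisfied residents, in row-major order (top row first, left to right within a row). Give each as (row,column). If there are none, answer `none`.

(1,5), (3,4), (3,7), (4,5), (4,6), (4,7), (7,7)

Row 1: (1,1)@ 1/1 satisfied · (1,2)@ 2/2 satisfied · (1,3)@ 1/1 satisfied · (1,5)% 0/2 not · (1,6)@ 1/3 satisfied · (1,7)@ 1/2 satisfied
Row 2: (2,4)@ 1/2 satisfied · (2,5)@ 1/3 satisfied · (2,6)% 2/4 satisfied · (2,7)% 1/3 satisfied
Row 3: (3,1)@ 2/2 satisfied · (3,2)@ 2/2 satisfied · (3,4)% 0/1 not · (3,6)% 1/3 satisfied · (3,7)@ 0/3 not
Row 4: (4,1)@ 2/3 satisfied · (4,2)@ 3/3 satisfied · (4,5)% 0/2 not · (4,6)@ 0/3 not · (4,7)% 0/3 not
Row 5: (5,1)% 1/3 satisfied · (5,2)@ 3/4 satisfied · (5,3)@ 2/2 satisfied · (5,4)@ 3/3 satisfied · (5,5)@ 1/2 satisfied · (5,7)@ 1/2 satisfied
Row 6: (6,1)% 1/2 satisfied · (6,2)@ 2/3 satisfied · (6,4)@ 1/1 satisfied · (6,6)@ 1/1 satisfied · (6,7)@ 2/3 satisfied
Row 7: (7,2)@ 2/2 satisfied · (7,3)@ 1/1 satisfied · (7,5)@ 0/0 satisfied · (7,7)% 0/1 not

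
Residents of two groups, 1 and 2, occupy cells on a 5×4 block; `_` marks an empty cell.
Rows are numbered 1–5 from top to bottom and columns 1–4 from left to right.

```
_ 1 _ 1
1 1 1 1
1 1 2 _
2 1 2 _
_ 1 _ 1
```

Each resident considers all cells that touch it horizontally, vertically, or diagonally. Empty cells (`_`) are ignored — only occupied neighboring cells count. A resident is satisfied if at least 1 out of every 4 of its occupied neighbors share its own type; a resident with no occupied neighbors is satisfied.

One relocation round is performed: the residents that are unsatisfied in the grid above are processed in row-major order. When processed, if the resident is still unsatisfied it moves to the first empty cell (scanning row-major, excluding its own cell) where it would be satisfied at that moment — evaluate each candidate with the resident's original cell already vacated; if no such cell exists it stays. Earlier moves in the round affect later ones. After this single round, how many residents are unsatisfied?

0

Initially unsatisfied (in order): (3,3), (4,1), (4,3), (5,4).
  (3,3) → (3,4).
  (4,1) → (3,3).
  (4,3): now satisfied by earlier moves; stays.
  (5,4) → (1,1).
Resulting grid:
1 1 _ 1
1 1 1 1
1 1 2 2
_ 1 2 _
_ 1 _ _
All satisfied now.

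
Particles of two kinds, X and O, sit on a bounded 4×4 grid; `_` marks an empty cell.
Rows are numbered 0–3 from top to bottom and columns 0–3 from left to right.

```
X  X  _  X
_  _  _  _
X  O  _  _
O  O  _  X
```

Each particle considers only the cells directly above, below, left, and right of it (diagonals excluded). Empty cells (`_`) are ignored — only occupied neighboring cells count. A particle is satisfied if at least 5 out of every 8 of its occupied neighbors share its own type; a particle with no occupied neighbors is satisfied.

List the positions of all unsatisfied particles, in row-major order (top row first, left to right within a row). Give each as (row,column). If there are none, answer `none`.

(2,0), (2,1), (3,0)

(0,0)X 1/1 ok
(0,1)X 1/1 ok
(0,3)X 0/0 ok
(2,0)X 0/2 unhappy
(2,1)O 1/2 unhappy
(3,0)O 1/2 unhappy
(3,1)O 2/2 ok
(3,3)X 0/0 ok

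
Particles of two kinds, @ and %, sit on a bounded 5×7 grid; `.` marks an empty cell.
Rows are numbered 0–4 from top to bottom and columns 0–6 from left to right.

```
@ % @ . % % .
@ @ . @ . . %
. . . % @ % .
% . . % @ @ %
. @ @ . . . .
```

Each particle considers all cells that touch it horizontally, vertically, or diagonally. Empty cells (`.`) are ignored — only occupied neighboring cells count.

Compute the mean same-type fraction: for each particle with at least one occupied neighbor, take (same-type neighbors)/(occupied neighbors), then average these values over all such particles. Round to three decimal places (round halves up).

0.503

Row 0: (0,0)@ 2/3 · (0,1)% 0/4 · (0,2)@ 2/3 · (0,4)% 1/2 · (0,5)% 2/2
Row 1: (1,0)@ 2/3 · (1,1)@ 3/4 · (1,3)@ 2/4 · (1,6)% 2/2
Row 2: (2,3)% 1/4 · (2,4)@ 3/6 · (2,5)% 2/5
Row 3: (3,0)% 0/1 · (3,3)% 1/4 · (3,4)@ 2/5 · (3,5)@ 2/4 · (3,6)% 1/2
Row 4: (4,1)@ 1/2 · (4,2)@ 1/2
Sum over 19 particles: 2/3 + 0/4 + 2/3 + 1/2 + 2/2 + 2/3 + 3/4 + 2/4 + 2/2 + 1/4 + 3/6 + 2/5 + 0/1 + 1/4 + 2/5 + 2/4 + 1/2 + 1/2 + 1/2 = 191/20; mean = 191/20 ÷ 19 = 191/380 = 0.502631… → 0.503.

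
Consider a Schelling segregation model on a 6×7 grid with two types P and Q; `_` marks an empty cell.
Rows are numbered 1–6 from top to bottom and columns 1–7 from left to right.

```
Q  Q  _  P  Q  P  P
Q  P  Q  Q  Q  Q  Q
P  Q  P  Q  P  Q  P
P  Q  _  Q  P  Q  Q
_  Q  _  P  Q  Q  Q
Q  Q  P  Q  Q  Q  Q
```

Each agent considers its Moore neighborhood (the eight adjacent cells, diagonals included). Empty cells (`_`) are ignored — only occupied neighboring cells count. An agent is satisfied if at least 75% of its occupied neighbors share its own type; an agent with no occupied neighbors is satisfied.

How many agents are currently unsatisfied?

29

Row 1: (1,1)Q 2/3 ✗ · (1,2)Q 3/4 ✓ · (1,4)P 0/4 ✗ · (1,5)Q 3/5 ✗ · (1,6)P 1/5 ✗ · (1,7)P 1/3 ✗
Row 2: (2,1)Q 3/5 ✗ · (2,2)P 2/7 ✗ · (2,3)Q 4/7 ✗ · (2,4)Q 4/7 ✗ · (2,5)Q 5/8 ✗ · (2,6)Q 4/8 ✗ · (2,7)Q 2/5 ✗
Row 3: (3,1)P 2/5 ✗ · (3,2)Q 3/7 ✗ · (3,3)P 1/7 ✗ · (3,4)Q 4/7 ✗ · (3,5)P 1/8 ✗ · (3,6)Q 5/8 ✗ · (3,7)P 0/5 ✗
Row 4: (4,1)P 1/4 ✗ · (4,2)Q 2/5 ✗ · (4,4)Q 2/6 ✗ · (4,5)P 2/8 ✗ · (4,6)Q 5/8 ✗ · (4,7)Q 4/5 ✓
Row 5: (5,2)Q 3/5 ✗ · (5,4)P 2/6 ✗ · (5,5)Q 6/8 ✓ · (5,6)Q 7/8 ✓ · (5,7)Q 5/5 ✓
Row 6: (6,1)Q 2/2 ✓ · (6,2)Q 2/3 ✗ · (6,3)P 1/4 ✗ · (6,4)Q 2/4 ✗ · (6,5)Q 4/5 ✓ · (6,6)Q 5/5 ✓ · (6,7)Q 3/3 ✓
Unsatisfied: (1,1), (1,4), (1,5), (1,6), (1,7), (2,1), (2,2), (2,3), (2,4), (2,5), (2,6), (2,7), (3,1), (3,2), (3,3), (3,4), (3,5), (3,6), (3,7), (4,1), (4,2), (4,4), (4,5), (4,6), (5,2), (5,4), (6,2), (6,3), (6,4) — 29 in total.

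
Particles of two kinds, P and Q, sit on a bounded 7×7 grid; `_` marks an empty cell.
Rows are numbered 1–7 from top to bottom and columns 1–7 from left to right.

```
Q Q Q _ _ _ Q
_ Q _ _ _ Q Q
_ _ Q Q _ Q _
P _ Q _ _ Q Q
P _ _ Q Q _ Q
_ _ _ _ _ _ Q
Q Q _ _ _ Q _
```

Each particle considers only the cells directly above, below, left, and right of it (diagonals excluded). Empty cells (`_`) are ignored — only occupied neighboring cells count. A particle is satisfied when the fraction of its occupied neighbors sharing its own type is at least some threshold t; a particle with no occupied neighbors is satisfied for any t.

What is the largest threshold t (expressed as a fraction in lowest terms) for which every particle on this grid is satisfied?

1/1

Row 1: (1,1)Q 1/1 · (1,2)Q 3/3 · (1,3)Q 1/1 · (1,7)Q 1/1
Row 2: (2,2)Q 1/1 · (2,6)Q 2/2 · (2,7)Q 2/2
Row 3: (3,3)Q 2/2 · (3,4)Q 1/1 · (3,6)Q 2/2
Row 4: (4,1)P 1/1 · (4,3)Q 1/1 · (4,6)Q 2/2 · (4,7)Q 2/2
Row 5: (5,1)P 1/1 · (5,4)Q 1/1 · (5,5)Q 1/1 · (5,7)Q 2/2
Row 6: (6,7)Q 1/1
Row 7: (7,1)Q 1/1 · (7,2)Q 1/1 · (7,6)Q — no occupied neighbors
The smallest same-type fraction is 1/1 at (1,1), which reduces to 1/1. Any threshold above that leaves this particle unsatisfied.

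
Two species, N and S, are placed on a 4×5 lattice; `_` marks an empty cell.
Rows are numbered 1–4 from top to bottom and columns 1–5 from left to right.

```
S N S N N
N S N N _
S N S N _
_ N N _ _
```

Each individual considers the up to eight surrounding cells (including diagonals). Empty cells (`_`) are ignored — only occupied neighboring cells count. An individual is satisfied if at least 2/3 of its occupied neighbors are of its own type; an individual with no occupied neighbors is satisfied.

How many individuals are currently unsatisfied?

10

Row 1: (1,1)S 1/3 unhappy · (1,2)N 2/5 unhappy · (1,3)S 1/5 unhappy · (1,4)N 3/4 ok · (1,5)N 2/2 ok
Row 2: (2,1)N 2/5 unhappy · (2,2)S 4/8 unhappy · (2,3)N 5/8 unhappy · (2,4)N 4/6 ok
Row 3: (3,1)S 1/4 unhappy · (3,2)N 4/7 unhappy · (3,3)S 1/7 unhappy · (3,4)N 3/4 ok
Row 4: (4,2)N 2/4 unhappy · (4,3)N 3/4 ok
Unsatisfied: (1,1), (1,2), (1,3), (2,1), (2,2), (2,3), (3,1), (3,2), (3,3), (4,2) — 10 in total.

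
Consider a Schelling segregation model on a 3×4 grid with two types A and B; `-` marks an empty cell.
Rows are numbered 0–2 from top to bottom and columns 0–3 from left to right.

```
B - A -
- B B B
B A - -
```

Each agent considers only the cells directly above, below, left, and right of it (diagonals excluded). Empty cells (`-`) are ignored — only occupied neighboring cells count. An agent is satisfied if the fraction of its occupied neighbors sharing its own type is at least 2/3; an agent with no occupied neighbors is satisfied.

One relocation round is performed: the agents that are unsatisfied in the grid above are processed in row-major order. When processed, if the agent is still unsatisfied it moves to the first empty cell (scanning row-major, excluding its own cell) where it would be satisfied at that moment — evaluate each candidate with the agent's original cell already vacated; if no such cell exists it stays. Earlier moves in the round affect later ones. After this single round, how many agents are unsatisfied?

2

Initially unsatisfied (in order): (0,2), (1,1), (2,0), (2,1).
  (0,2): no empty cell satisfies it; stays.
  (1,1) → (1,0).
  (2,0) → (1,1).
  (2,1): no empty cell satisfies it; stays.
Resulting grid:
B - A -
B B B B
- A - -
Unsatisfied now: (0,2), (2,1).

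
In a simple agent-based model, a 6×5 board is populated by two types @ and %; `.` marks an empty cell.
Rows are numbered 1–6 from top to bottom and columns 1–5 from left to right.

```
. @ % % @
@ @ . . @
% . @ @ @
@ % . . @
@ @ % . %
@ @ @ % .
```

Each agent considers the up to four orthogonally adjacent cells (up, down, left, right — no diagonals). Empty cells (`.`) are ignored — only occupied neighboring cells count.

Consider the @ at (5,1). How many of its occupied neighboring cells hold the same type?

Occupied neighbors of (5,1): (4,1)=@, (6,1)=@, (5,2)=@.
Same type (@): 3 of 3.

3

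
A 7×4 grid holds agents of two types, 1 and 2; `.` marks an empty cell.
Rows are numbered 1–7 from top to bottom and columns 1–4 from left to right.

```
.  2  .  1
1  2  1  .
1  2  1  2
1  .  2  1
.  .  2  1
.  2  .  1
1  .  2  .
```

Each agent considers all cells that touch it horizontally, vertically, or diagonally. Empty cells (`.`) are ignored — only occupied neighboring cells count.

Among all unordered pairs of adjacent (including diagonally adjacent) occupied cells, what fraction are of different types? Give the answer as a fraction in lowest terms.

11/18

Scan each occupied cell's neighbors to the right and below (and the two forward diagonals) so each pair is counted once.
From row 1: 2 unlike of 4 pairs (running 2/4).
From row 2: 7 unlike of 10 pairs (running 9/14).
From row 3: 6 unlike of 10 pairs (running 15/24).
From row 4: 3 unlike of 5 pairs (running 18/29).
From row 5: 2 unlike of 4 pairs (running 20/33).
From row 6: 2 unlike of 3 pairs (running 22/36).
Total adjacent occupied pairs: 36; unlike-type pairs: 22.
22/36 reduces to 11/18.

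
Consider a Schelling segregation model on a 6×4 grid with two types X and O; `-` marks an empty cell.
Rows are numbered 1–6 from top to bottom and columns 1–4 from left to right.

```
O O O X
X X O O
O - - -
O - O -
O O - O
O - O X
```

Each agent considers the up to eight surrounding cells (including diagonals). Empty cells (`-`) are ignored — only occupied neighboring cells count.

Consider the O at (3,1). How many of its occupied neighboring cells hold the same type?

1

Occupied neighbors of (3,1): (2,1)=X, (2,2)=X, (4,1)=O.
Same type (O): 1 of 3.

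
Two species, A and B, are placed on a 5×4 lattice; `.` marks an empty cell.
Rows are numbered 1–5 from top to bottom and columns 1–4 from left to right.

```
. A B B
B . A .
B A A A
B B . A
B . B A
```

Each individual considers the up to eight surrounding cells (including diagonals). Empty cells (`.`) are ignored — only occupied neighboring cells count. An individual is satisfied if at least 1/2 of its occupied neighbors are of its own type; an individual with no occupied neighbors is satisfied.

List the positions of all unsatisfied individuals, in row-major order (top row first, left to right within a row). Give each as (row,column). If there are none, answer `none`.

(1,2)A 1/3 unhappy
(1,3)B 1/3 unhappy
(1,4)B 1/2 ok
(2,1)B 1/3 unhappy
(2,3)A 4/6 ok
(3,1)B 3/4 ok
(3,2)A 2/6 unhappy
(3,3)A 4/5 ok
(3,4)A 3/3 ok
(4,1)B 3/4 ok
(4,2)B 4/6 ok
(4,4)A 3/4 ok
(5,1)B 2/2 ok
(5,3)B 1/3 unhappy
(5,4)A 1/2 ok

(1,2), (1,3), (2,1), (3,2), (5,3)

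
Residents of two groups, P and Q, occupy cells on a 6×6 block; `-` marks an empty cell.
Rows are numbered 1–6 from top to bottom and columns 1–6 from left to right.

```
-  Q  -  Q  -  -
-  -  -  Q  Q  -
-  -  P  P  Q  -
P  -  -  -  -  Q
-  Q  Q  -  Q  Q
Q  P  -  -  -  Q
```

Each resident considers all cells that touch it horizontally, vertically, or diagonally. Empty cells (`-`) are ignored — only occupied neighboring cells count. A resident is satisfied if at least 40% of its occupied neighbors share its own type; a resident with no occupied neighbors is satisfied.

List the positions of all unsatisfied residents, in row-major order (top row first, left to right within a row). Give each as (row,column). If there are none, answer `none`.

(1,2)Q 0/0 ok
(1,4)Q 2/2 ok
(2,4)Q 3/5 ok
(2,5)Q 3/4 ok
(3,3)P 1/2 ok
(3,4)P 1/4 unhappy
(3,5)Q 3/4 ok
(4,1)P 0/1 unhappy
(4,6)Q 3/3 ok
(5,2)Q 2/4 ok
(5,3)Q 1/2 ok
(5,5)Q 3/3 ok
(5,6)Q 3/3 ok
(6,1)Q 1/2 ok
(6,2)P 0/3 unhappy
(6,6)Q 2/2 ok

(3,4), (4,1), (6,2)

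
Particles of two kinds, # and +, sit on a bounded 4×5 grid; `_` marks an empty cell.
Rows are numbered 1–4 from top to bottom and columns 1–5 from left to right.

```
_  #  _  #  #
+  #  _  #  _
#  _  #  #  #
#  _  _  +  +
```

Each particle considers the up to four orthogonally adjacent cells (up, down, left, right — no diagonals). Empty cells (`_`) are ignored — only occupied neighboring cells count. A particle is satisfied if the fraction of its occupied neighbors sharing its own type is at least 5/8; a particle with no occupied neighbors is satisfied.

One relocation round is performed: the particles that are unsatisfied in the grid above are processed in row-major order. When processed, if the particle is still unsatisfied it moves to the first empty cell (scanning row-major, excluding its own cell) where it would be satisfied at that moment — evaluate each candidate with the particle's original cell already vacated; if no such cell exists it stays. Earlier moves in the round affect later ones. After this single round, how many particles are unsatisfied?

Initially unsatisfied (in order): (2,1), (2,2), (3,1), (3,5), (4,4), (4,5).
  (2,1): no empty cell satisfies it; stays.
  (2,2) → (1,3).
  (3,1) → (2,3).
  (3,5) → (2,2).
  (4,4): no empty cell satisfies it; stays.
  (4,5): now satisfied by earlier moves; stays.
Resulting grid:
_ # # # #
+ # # # _
_ _ # # _
# _ _ + +
Unsatisfied now: (2,1), (4,4).

2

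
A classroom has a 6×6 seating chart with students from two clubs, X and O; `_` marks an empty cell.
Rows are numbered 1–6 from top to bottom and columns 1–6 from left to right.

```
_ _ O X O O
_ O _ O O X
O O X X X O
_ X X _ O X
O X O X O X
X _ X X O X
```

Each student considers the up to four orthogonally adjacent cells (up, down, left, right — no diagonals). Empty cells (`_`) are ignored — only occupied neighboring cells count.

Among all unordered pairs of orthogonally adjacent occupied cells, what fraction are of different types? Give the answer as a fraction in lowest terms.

Scan each occupied cell's neighbors to the right and below so each pair is counted once.
Row 1: O(1,3)–X(1,4)≠ X(1,4)–O(1,5)≠ X(1,4)–O(2,4)≠ O(1,5)–O(1,6)= O(1,5)–O(2,5)= O(1,6)–X(2,6)≠  → 4/6 unlike.
Row 2: O(2,2)–O(3,2)= O(2,4)–O(2,5)= O(2,4)–X(3,4)≠ O(2,5)–X(2,6)≠ O(2,5)–X(3,5)≠ X(2,6)–O(3,6)≠  → 4/6 unlike.
Row 3: O(3,1)–O(3,2)= O(3,2)–X(3,3)≠ O(3,2)–X(4,2)≠ X(3,3)–X(3,4)= X(3,3)–X(4,3)= X(3,4)–X(3,5)= X(3,5)–O(3,6)≠ X(3,5)–O(4,5)≠ O(3,6)–X(4,6)≠  → 5/9 unlike.
Row 4: X(4,2)–X(4,3)= X(4,2)–X(5,2)= X(4,3)–O(5,3)≠ O(4,5)–X(4,6)≠ O(4,5)–O(5,5)= X(4,6)–X(5,6)=  → 2/6 unlike.
Row 5: O(5,1)–X(5,2)≠ O(5,1)–X(6,1)≠ X(5,2)–O(5,3)≠ O(5,3)–X(5,4)≠ O(5,3)–X(6,3)≠ X(5,4)–O(5,5)≠ X(5,4)–X(6,4)= O(5,5)–X(5,6)≠ O(5,5)–O(6,5)= X(5,6)–X(6,6)=  → 7/10 unlike.
Row 6: X(6,3)–X(6,4)= X(6,4)–O(6,5)≠ O(6,5)–X(6,6)≠  → 2/3 unlike.
Total adjacent occupied pairs: 40; unlike-type pairs: 24.
24/40 reduces to 3/5.

3/5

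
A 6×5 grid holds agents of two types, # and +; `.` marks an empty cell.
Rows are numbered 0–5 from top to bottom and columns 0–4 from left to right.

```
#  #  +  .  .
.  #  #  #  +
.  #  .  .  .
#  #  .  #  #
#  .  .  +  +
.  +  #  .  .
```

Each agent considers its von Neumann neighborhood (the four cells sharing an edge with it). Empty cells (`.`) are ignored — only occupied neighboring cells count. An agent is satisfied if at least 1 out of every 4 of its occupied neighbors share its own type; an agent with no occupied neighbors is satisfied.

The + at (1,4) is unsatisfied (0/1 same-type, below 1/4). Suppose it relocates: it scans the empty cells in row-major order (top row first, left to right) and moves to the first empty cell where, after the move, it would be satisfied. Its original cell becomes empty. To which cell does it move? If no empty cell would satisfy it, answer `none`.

(0,3)

Vacating (1,4). Empty cells in order:
  (0,3): 1/2 same-type → satisfied — stop here.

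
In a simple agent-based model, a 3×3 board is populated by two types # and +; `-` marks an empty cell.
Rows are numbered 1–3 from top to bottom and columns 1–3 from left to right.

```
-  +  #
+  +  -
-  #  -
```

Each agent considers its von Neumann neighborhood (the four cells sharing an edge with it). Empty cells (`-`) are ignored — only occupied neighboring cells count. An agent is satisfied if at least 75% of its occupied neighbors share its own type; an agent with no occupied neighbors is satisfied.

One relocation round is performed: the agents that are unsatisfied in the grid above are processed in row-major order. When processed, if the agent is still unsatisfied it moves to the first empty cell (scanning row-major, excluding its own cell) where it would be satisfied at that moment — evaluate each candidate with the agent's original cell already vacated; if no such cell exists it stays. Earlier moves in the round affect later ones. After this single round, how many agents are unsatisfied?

Initially unsatisfied (in order): (1,2), (1,3), (2,2), (3,2).
  (1,2) → (1,1).
  (1,3): now satisfied by earlier moves; stays.
  (2,2): no empty cell satisfies it; stays.
  (3,2) → (3,3).
Resulting grid:
+ - #
+ + -
- - #
All satisfied now.

0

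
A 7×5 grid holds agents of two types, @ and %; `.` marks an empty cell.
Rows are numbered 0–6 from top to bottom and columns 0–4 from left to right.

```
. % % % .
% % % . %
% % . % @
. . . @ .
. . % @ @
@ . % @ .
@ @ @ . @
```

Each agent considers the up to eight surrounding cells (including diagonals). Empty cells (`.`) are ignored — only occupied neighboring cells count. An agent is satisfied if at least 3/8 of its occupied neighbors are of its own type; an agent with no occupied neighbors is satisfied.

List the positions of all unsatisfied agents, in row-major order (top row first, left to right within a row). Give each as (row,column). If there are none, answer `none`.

Row 0: (0,1)% 4/4 ✓ · (0,2)% 4/4 ✓ · (0,3)% 3/3 ✓
Row 1: (1,0)% 4/4 ✓ · (1,1)% 6/6 ✓ · (1,2)% 6/6 ✓ · (1,4)% 2/3 ✓
Row 2: (2,0)% 3/3 ✓ · (2,1)% 4/4 ✓ · (2,3)% 2/4 ✓ · (2,4)@ 1/3 ✗
Row 3: (3,3)@ 3/5 ✓
Row 4: (4,2)% 1/4 ✗ · (4,3)@ 3/5 ✓ · (4,4)@ 3/3 ✓
Row 5: (5,0)@ 2/2 ✓ · (5,2)% 1/5 ✗ · (5,3)@ 4/6 ✓
Row 6: (6,0)@ 2/2 ✓ · (6,1)@ 3/4 ✓ · (6,2)@ 2/3 ✓ · (6,4)@ 1/1 ✓

(2,4), (4,2), (5,2)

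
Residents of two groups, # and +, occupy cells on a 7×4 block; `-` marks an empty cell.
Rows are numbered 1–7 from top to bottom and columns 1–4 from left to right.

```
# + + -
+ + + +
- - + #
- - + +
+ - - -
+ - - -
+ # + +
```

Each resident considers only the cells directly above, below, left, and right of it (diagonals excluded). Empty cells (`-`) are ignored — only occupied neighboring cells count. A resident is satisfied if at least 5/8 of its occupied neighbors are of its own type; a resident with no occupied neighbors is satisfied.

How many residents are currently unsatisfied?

8

(1,1)# 0/2 unhappy
(1,2)+ 2/3 ok
(1,3)+ 2/2 ok
(2,1)+ 1/2 unhappy
(2,2)+ 3/3 ok
(2,3)+ 4/4 ok
(2,4)+ 1/2 unhappy
(3,3)+ 2/3 ok
(3,4)# 0/3 unhappy
(4,3)+ 2/2 ok
(4,4)+ 1/2 unhappy
(5,1)+ 1/1 ok
(6,1)+ 2/2 ok
(7,1)+ 1/2 unhappy
(7,2)# 0/2 unhappy
(7,3)+ 1/2 unhappy
(7,4)+ 1/1 ok
Unsatisfied: (1,1), (2,1), (2,4), (3,4), (4,4), (7,1), (7,2), (7,3) — 8 in total.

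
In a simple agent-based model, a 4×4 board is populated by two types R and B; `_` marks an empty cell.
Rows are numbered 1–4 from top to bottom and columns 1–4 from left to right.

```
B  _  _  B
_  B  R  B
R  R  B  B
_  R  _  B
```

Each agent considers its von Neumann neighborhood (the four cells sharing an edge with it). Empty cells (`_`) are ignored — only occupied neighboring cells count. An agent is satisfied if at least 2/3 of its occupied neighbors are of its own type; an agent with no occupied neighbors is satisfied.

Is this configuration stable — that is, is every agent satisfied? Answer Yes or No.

No

Row 1: (1,1)B 0/0 ✓ · (1,4)B 1/1 ✓
Row 2: (2,2)B 0/2 ✗ · (2,3)R 0/3 ✗ · (2,4)B 2/3 ✓
Row 3: (3,1)R 1/1 ✓ · (3,2)R 2/4 ✗ · (3,3)B 1/3 ✗ · (3,4)B 3/3 ✓
Row 4: (4,2)R 1/1 ✓ · (4,4)B 1/1 ✓
For instance (2,2) has only 0/2 same-type neighbors, below 2/3.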